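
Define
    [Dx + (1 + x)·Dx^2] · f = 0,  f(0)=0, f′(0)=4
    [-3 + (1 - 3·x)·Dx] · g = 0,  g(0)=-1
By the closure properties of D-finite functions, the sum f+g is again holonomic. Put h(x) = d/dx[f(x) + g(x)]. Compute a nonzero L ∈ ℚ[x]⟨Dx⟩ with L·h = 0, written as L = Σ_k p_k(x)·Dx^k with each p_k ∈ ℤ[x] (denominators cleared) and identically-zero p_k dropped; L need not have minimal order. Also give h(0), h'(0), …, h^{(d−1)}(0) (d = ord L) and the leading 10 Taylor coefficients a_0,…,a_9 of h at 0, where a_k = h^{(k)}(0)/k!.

f: a_k = 0, 4, -2, 4/3, -1, 4/5, -2/3, 4/7, -1/2, 4/9, …
g: a_k = -1, -3, -9, -27, -81, -243, -729, -2187, -6561, -19683, …
h₀=f+g: left-lcm gives L₀, ord ≤ 3.
Derive L from L₀ (diff closure).
L = (-66 - 18·x) + (-52 - 120·x - 36·x^2)·Dx + (7 - 11·x - 27·x^2 - 9·x^3)·Dx^2  (order 2).
h: a_k = 1, -22, -77, -328, -1211, -4378, -15305, -52492, -177143, -590494, …
ICs: h(0) = 1, h′(0) = -22.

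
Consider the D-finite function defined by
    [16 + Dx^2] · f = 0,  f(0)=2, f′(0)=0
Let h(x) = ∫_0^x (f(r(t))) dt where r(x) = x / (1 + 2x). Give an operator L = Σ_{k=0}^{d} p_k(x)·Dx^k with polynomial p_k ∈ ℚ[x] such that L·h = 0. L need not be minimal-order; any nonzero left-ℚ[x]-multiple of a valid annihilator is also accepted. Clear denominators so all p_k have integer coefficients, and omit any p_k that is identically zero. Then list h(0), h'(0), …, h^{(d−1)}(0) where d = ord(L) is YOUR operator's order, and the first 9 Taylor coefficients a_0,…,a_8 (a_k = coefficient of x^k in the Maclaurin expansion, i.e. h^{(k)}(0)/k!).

L = 16·Dx + (4 + 24·x + 48·x^2 + 32·x^3)·Dx^2 + (1 + 8·x + 24·x^2 + 32·x^3 + 16·x^4)·Dx^3  (order 3).
h: a_k = 0, 2, 0, -16/3, 16, -512/15, 512/9, -2816/45, -128/5, …
ICs: h(0) = 0, h′(0) = 2, h′′(0) = 0.

f: a_k = 2, 0, -16, 0, 64/3, 0, -512/45, 0, 1024/315, …
h₀=f(r): pull back L_f along r ⇒ L₀.
h=∫₀ˣh₀: take L = L₀·Dx.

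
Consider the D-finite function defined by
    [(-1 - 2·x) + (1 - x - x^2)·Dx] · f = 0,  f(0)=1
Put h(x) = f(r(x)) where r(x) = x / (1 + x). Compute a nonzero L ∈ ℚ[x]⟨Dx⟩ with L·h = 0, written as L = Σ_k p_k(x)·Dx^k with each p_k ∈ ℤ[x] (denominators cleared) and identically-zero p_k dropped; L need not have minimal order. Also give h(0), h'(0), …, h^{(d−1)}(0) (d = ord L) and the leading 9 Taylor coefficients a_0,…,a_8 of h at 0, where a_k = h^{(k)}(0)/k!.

L = (1 + 3·x) + (-1 - 2·x + x^3)·Dx  (order 1).
h: a_k = 1, 1, 1, 0, 1, -1, 2, -3, 5, …
ICs: h(0) = 1.

f: a_k = 1, 1, 2, 3, 5, 8, 13, 21, 34, …
L₀ from L_f via x↦r, Dx↦r'^{-1}Dx.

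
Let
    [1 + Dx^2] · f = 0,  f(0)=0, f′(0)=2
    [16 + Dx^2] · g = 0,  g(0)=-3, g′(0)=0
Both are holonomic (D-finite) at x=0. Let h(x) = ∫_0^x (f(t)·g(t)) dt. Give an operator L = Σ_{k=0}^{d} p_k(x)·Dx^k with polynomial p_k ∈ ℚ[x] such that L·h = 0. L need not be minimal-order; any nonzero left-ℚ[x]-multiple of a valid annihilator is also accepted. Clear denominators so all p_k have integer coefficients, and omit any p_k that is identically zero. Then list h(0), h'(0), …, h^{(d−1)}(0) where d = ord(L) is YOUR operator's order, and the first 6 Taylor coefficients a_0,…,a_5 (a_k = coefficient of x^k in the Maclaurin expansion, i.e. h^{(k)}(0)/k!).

f: a_k = 0, 2, 0, -1/3, 0, 1/60, …
g: a_k = -3, 0, 24, 0, -32, 0, …
Product ⇒ symmetric product L₀, ord ≤ 4.
h=∫h₀ ⇒ L = L₀·Dx.
L = 225·Dx + 34·Dx^3 + Dx^5  (order 5).
h: a_k = 0, 0, -3, 0, 49/4, 0, …
ICs: h(0) = 0, h′(0) = 0, h′′(0) = -6, h′′′(0) = 0, h′′′′(0) = 294.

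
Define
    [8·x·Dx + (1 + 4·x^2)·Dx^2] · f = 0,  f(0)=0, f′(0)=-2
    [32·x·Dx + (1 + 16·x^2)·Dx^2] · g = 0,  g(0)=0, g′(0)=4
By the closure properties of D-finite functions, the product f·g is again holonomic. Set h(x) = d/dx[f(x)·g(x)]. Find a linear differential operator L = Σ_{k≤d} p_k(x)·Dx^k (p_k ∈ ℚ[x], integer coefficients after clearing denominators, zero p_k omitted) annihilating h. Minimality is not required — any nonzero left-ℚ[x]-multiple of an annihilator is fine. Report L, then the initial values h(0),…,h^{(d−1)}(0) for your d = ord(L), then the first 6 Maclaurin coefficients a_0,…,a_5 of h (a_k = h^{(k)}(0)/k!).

f: a_k = 0, -2, 0, 8/3, 0, -32/5, …
g: a_k = 0, 4, 0, -64/3, 0, 1024/5, …
L₀ := L_f ⊗_s L_g (sym. prod.), ord ≤ 4.
Differentiate: ansatz ord ≤ ord L₀ ⇒ L.
L = (-1536·x - 51200·x^3 - 262144·x^5 + 655360·x^7 + 6291456·x^9) + (-80 - 6592·x^2 - 92160·x^4 - 229376·x^6 + 2293760·x^8 + 9437184·x^10)·Dx + (-160·x - 4480·x^3 - 30720·x^5 + 69632·x^7 + 1310720·x^9 + 3145728·x^11)·Dx^2 + (-1 - 40·x^2 - 464·x^4 + 29696·x^8 + 163840·x^10 + 262144·x^12)·Dx^3  (order 3).
h: a_k = 0, -16, 0, 640/3, 0, -44288/15, …
ICs: h(0) = 0, h′(0) = -16, h′′(0) = 0.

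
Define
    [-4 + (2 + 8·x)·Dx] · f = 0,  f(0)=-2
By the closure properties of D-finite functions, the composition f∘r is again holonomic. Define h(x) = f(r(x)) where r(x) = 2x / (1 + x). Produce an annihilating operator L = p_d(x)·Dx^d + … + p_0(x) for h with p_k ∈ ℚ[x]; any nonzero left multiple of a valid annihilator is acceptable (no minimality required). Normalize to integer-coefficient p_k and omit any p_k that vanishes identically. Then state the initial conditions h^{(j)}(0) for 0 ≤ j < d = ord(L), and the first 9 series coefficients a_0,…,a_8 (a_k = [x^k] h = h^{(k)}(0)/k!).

L = -4 + (1 + 10·x + 9·x^2)·Dx  (order 1).
h: a_k = -2, -8, 24, -104, 568, -3528, 23640, -166440, 1213560, …
ICs: h(0) = -2.

f: a_k = -2, -4, 4, -8, 20, -56, 168, -528, 1716, …
Substitute x→r, Dx→(1/r')Dx; clear ⇒ L₀.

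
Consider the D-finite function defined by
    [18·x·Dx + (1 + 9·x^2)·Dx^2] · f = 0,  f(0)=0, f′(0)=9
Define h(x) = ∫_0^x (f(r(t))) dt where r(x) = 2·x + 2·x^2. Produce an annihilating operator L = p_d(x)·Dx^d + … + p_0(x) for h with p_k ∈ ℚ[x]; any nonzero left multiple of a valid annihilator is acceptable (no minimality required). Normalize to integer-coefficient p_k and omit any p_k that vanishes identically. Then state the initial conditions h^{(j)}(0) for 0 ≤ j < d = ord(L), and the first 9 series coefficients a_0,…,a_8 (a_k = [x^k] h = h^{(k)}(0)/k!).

L = (-2 + 72·x + 288·x^2 + 432·x^3 + 216·x^4)·Dx^2 + (1 + 2·x + 36·x^2 + 144·x^3 + 180·x^4 + 72·x^5)·Dx^3  (order 3).
h: a_k = 0, 0, 9, 6, -54, -648/5, 3348/5, 23112/7, -64152/7, …
ICs: h(0) = 0, h′(0) = 0, h′′(0) = 18.

f: a_k = 0, 9, 0, -27, 0, 729/5, 0, -6561/7, 0, …
h₀=f(r): pull back L_f along r ⇒ L₀.
h=∫₀ˣh₀: take L = L₀·Dx.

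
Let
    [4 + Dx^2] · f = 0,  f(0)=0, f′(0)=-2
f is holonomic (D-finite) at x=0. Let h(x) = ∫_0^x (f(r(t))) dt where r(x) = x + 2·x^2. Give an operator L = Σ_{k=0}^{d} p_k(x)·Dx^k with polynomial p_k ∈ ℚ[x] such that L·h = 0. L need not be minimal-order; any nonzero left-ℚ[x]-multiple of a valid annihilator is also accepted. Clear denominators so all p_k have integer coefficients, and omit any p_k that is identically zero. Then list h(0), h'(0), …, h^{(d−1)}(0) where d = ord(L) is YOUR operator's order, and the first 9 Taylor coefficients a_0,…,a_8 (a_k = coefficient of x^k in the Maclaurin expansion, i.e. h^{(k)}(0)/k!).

f: a_k = 0, -2, 0, 4/3, 0, -4/15, 0, 8/315, 0, …
Change of var in L_f (x↦r) gives L₀.
Integrate: L := L₀·Dx.
L = (4 + 48·x + 192·x^2 + 256·x^3)·Dx - 4·Dx^2 + (1 + 4·x)·Dx^3  (order 3).
h: a_k = 0, 0, -1, -4/3, 1/3, 8/5, 118/45, 8/7, -419/315, …
ICs: h(0) = 0, h′(0) = 0, h′′(0) = -2.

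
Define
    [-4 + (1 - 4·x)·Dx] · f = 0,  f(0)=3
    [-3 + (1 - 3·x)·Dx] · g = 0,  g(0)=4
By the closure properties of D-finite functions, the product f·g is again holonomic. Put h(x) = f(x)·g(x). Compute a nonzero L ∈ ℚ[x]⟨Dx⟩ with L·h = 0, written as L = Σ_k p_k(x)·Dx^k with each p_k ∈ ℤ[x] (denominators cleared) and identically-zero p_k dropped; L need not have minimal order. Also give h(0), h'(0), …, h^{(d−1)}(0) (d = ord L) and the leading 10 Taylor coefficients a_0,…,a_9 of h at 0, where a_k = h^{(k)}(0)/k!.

f: a_k = 3, 12, 48, 192, 768, 3072, 12288, 49152, 196608, 786432, …
g: a_k = 4, 12, 36, 108, 324, 972, 2916, 8748, 26244, 78732, …
Product ⇒ symmetric product L₀, ord ≤ 1.
L = (-7 + 24·x) + (1 - 7·x + 12·x^2)·Dx  (order 1).
h: a_k = 12, 84, 444, 2100, 9372, 40404, 170364, 707700, 2909532, 11874324, …
ICs: h(0) = 12.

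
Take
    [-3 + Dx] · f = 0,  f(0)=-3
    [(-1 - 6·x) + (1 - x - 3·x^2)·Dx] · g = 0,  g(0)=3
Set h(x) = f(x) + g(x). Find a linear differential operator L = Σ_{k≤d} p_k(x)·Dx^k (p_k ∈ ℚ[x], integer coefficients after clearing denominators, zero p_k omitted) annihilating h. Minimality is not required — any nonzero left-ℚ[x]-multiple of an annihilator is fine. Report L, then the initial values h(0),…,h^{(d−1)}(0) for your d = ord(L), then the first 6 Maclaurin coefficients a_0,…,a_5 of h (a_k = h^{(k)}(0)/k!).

L = (15 + 9·x + 243·x^2 + 162·x^3) + (1 - 36·x - 99·x^2 + 54·x^3 + 81·x^4)·Dx + (-2 + 11·x + 6·x^2 - 36·x^3 - 27·x^4)·Dx^2  (order 2).
h: a_k = 0, -6, -3/2, 15/2, 375/8, 4557/40, …
ICs: h(0) = 0, h′(0) = -6.

f: a_k = -3, -9, -27/2, -27/2, -81/8, -243/40, …
g: a_k = 3, 3, 12, 21, 57, 120, …
f+g: L₀ = lclm(L_f,L_g), ord ≤ 1+1.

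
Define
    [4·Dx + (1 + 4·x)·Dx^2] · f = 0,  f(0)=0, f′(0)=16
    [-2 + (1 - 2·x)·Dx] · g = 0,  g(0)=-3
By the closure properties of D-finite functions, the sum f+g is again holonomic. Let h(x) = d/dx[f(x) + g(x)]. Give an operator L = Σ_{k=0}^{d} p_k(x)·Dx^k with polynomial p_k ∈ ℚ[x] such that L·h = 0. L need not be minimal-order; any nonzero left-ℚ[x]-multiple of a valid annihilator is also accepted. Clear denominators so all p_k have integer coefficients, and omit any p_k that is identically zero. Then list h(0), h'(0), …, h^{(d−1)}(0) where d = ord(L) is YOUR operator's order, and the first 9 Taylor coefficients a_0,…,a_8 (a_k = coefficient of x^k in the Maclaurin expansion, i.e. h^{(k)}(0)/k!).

L = (-28 - 16·x) + (1 - 40·x - 32·x^2)·Dx + (1 + 3·x - 6·x^2 - 8·x^3)·Dx^2  (order 2).
h: a_k = 10, -88, 184, -1216, 3616, -17536, 62848, -268288, 1034752, …
ICs: h(0) = 10, h′(0) = -88.

f: a_k = 0, 16, -32, 256/3, -256, 4096/5, -8192/3, 65536/7, -32768, …
g: a_k = -3, -6, -12, -24, -48, -96, -192, -384, -768, …
Weyl lclm of L_f,L_g ⇒ L₀ (ord ≤ 3).
Derive L from L₀ (diff closure).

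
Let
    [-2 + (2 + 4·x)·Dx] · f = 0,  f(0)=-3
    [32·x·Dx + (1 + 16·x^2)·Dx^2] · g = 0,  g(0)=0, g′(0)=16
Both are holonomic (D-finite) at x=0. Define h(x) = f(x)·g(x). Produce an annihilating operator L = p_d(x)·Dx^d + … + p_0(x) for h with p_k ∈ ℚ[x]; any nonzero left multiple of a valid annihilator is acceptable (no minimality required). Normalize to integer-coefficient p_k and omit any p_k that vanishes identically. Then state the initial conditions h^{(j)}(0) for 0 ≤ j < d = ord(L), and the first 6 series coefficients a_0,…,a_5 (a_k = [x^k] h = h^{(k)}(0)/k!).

L = (3 - 32·x - 16·x^2) + (-2 + 28·x + 96·x^2 + 64·x^3)·Dx + (1 + 4·x + 20·x^2 + 64·x^3 + 64·x^4)·Dx^2  (order 2).
h: a_k = 0, -48, -48, 280, 232, -12778/5, …
ICs: h(0) = 0, h′(0) = -48.

f: a_k = -3, -3, 3/2, -3/2, 15/8, -21/8, …
g: a_k = 0, 16, 0, -256/3, 0, 4096/5, …
Sym-product of L_f,L_g gives L₀ (≤ ord 2).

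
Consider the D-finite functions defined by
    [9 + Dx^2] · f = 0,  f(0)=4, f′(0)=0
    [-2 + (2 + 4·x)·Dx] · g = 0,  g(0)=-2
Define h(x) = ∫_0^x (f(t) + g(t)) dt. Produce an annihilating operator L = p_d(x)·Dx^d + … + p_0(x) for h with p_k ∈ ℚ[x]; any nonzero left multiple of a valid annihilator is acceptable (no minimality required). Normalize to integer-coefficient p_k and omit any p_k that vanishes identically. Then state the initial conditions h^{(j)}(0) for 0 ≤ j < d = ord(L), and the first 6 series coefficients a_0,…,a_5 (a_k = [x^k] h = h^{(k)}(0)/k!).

L = (-54 - 162·x - 162·x^2)·Dx + (36 + 234·x + 486·x^2 + 324·x^3)·Dx^2 + (-6 - 18·x - 18·x^2)·Dx^3 + (4 + 26·x + 54·x^2 + 36·x^3)·Dx^4  (order 4).
h: a_k = 0, 2, -1, -17/3, -1/4, 59/20, …
ICs: h(0) = 0, h′(0) = 2, h′′(0) = -2, h′′′(0) = -34.

f: a_k = 4, 0, -18, 0, 27/2, 0, …
g: a_k = -2, -2, 1, -1, 5/4, -7/4, …
f+g: L₀ = lclm(L_f,L_g), ord ≤ 2+1.
h=∫₀ˣh₀: take L = L₀·Dx.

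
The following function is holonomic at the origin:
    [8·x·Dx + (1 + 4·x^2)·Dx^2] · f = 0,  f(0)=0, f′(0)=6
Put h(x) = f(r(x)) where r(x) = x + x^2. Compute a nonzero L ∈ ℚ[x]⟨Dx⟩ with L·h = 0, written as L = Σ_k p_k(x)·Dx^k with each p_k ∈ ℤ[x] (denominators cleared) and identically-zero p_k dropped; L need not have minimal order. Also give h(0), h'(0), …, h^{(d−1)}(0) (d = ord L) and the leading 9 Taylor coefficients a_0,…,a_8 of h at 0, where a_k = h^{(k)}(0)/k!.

L = (-2 + 8·x + 32·x^2 + 48·x^3 + 24·x^4)·Dx + (1 + 2·x + 4·x^2 + 16·x^3 + 20·x^4 + 8·x^5)·Dx^2  (order 2).
h: a_k = 0, 6, 6, -8, -24, -24/5, 88, 960/7, -192, …
ICs: h(0) = 0, h′(0) = 6.

f: a_k = 0, 6, 0, -8, 0, 96/5, 0, -384/7, 0, …
L₀ from L_f via x↦r, Dx↦r'^{-1}Dx.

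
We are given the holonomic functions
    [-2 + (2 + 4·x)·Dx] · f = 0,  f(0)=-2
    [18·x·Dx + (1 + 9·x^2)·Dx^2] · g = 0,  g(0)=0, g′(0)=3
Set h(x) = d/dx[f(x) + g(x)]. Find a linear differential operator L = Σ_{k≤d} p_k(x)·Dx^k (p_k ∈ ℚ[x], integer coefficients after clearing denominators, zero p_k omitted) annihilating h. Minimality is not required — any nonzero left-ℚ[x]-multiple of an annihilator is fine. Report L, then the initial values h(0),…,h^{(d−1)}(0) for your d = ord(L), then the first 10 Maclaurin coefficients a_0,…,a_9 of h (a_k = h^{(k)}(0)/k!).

L = (-18 - 90·x + 486·x^2 + 486·x^3) + (-21 - 72·x + 360·x^2 + 1944·x^3 + 1701·x^4)·Dx + (-1 + 16·x + 54·x^2 + 198·x^3 + 567·x^4 + 486·x^5)·Dx^2  (order 2).
h: a_k = 1, 2, -30, 5, 937/4, 63/4, -17727/8, 429/8, 1253277/64, 12155/64, …
ICs: h(0) = 1, h′(0) = 2.

f: a_k = -2, -2, 1, -1, 5/4, -7/4, 21/8, -33/8, 429/64, -715/64, …
g: a_k = 0, 3, 0, -9, 0, 243/5, 0, -2187/7, 0, 2187, …
h₀=f+g: left-lcm gives L₀, ord ≤ 3.
h=h₀': d/dx-closure on L₀ ⇒ L.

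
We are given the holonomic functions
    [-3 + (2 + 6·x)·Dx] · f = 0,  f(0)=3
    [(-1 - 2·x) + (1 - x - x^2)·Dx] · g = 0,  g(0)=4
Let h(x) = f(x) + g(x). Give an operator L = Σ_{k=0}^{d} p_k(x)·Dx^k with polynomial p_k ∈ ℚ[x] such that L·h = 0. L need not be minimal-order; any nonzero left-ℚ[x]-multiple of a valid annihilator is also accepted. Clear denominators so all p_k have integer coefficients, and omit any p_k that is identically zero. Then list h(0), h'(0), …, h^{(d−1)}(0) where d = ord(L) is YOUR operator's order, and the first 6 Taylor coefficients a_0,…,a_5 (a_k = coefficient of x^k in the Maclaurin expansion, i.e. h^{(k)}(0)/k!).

f: a_k = 3, 9/2, -27/8, 81/16, -1215/128, 5103/256, …
g: a_k = 4, 4, 8, 12, 20, 32, …
f+g: L₀ = lclm(L_f,L_g), ord ≤ 1+1.
L = (33 + 117·x + 117·x^2 + 90·x^3) + (-25 - 102·x - 303·x^2 - 378·x^3 - 225·x^4)·Dx + (-2 + 22·x + 90·x^2 - 38·x^3 - 198·x^4 - 90·x^5)·Dx^2  (order 2).
h: a_k = 7, 17/2, 37/8, 273/16, 1345/128, 13295/256, …
ICs: h(0) = 7, h′(0) = 17/2.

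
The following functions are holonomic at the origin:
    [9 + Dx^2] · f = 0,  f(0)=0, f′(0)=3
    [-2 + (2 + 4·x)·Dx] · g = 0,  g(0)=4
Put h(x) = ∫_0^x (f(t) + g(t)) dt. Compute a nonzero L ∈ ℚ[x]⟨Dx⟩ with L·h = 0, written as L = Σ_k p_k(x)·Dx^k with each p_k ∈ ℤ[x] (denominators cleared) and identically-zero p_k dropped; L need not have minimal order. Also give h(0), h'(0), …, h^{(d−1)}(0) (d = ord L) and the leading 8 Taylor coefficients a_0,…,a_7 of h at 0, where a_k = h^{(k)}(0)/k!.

f: a_k = 0, 3, 0, -9/2, 0, 81/40, 0, -243/560, …
g: a_k = 4, 4, -2, 2, -5/2, 7/2, -21/4, 33/4, …
Sum ⇒ L₀ = lclm(L_f,L_g) in ℚ(x)⟨Dx⟩.
h=∫₀ˣh₀: take L = L₀·Dx.
L = (-54 - 162·x - 162·x^2)·Dx + (36 + 234·x + 486·x^2 + 324·x^3)·Dx^2 + (-6 - 18·x - 18·x^2)·Dx^3 + (4 + 26·x + 54·x^2 + 36·x^3)·Dx^4  (order 4).
h: a_k = 0, 4, 7/2, -2/3, -5/8, -1/2, 221/240, -3/4, …
ICs: h(0) = 0, h′(0) = 4, h′′(0) = 7, h′′′(0) = -4.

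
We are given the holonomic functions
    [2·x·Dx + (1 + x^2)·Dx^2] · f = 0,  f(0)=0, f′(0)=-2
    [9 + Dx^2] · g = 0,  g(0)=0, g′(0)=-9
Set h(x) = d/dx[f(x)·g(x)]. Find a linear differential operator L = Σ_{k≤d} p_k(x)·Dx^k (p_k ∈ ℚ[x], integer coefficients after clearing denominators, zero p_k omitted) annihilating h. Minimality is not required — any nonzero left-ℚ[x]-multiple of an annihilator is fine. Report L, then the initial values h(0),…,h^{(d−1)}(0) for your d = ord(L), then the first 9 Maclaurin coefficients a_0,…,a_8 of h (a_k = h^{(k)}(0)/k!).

f: a_k = 0, -2, 0, 2/3, 0, -2/5, 0, 2/7, 0, …
g: a_k = 0, -9, 0, 27/2, 0, -243/40, 0, 729/560, 0, …
L₀ := L_f ⊗_s L_g (sym. prod.), ord ≤ 4.
Differentiate: ansatz ord ≤ ord L₀ ⇒ L.
L = (20358 + 86886·x^2 + 157437·x^4 + 155520·x^6 + 96228·x^8 + 36450·x^10 + 6561·x^12) + (6372·x + 25596·x^3 + 39960·x^5 + 32400·x^7 + 14580·x^9 + 2916·x^11)·Dx + (3432 + 15828·x^2 + 31110·x^4 + 33588·x^6 + 22032·x^8 + 8424·x^10 + 1458·x^12)·Dx^2 + (708·x + 2844·x^3 + 4440·x^5 + 3600·x^7 + 1620·x^9 + 324·x^11)·Dx^3 + (130 + 686·x^2 + 1513·x^4 + 1812·x^6 + 1260·x^8 + 486·x^10 + 81·x^12)·Dx^4  (order 4).
h: a_k = 0, 36, 0, -132, 0, 297/2, 0, -117, 0, …
ICs: h(0) = 0, h′(0) = 36, h′′(0) = 0, h′′′(0) = -792.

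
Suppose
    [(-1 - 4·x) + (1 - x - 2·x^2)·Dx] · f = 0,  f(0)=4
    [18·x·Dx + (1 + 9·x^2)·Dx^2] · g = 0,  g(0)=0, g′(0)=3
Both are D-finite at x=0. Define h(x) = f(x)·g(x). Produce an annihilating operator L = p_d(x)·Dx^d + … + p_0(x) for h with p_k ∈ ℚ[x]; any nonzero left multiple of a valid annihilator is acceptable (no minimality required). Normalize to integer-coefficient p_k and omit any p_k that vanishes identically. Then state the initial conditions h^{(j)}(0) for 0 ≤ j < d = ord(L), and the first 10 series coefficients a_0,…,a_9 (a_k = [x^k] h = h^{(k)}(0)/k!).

f: a_k = 4, 4, 12, 20, 44, 84, 172, 340, 684, 1364, …
g: a_k = 0, 3, 0, -9, 0, 243/5, 0, -2187/7, 0, 2187, …
L₀ := L_f ⊗_s L_g (sym. prod.), ord ≤ 2.
L = (4 + 18·x + 108·x^2) + (2 - 10·x + 36·x^2 + 108·x^3)·Dx + (-1 + x - 7·x^2 + 9·x^3 + 18·x^4)·Dx^2  (order 2).
h: a_k = 0, 12, 12, 0, 24, 1092/5, 1332/5, -19128/35, -96/7, 267444/35, …
ICs: h(0) = 0, h′(0) = 12.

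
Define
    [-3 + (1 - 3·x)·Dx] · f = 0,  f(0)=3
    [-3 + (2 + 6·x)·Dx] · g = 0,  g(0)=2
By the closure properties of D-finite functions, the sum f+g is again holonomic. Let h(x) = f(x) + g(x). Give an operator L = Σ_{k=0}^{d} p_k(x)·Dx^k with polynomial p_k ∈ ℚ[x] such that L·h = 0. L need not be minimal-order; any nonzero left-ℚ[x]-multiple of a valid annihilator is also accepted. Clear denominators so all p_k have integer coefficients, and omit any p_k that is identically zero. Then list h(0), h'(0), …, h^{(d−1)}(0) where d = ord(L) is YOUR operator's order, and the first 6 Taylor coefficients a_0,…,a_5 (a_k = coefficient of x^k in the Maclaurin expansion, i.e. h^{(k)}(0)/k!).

f: a_k = 3, 9, 27, 81, 243, 729, …
g: a_k = 2, 3, -9/4, 27/8, -405/64, 1701/128, …
Weyl lclm of L_f,L_g ⇒ L₀ (ord ≤ 2).
L = (-45 - 81·x) + (27 + 126·x + 243·x^2)·Dx + (-2 - 18·x + 18·x^2 + 162·x^3)·Dx^2  (order 2).
h: a_k = 5, 12, 99/4, 675/8, 15147/64, 95013/128, …
ICs: h(0) = 5, h′(0) = 12.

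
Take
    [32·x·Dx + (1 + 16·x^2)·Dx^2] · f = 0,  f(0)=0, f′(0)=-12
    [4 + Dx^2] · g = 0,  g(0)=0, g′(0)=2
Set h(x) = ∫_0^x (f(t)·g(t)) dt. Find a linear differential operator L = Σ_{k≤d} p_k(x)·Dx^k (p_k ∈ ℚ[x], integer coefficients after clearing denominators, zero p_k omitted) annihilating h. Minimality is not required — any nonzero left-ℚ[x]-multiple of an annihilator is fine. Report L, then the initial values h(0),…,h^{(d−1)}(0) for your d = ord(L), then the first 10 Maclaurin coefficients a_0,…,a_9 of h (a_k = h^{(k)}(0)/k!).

L = (1360 + 60416·x^2 + 106496·x^4 + 262144·x^6 + 1048576·x^8)·Dx + (2304·x + 45056·x^3 + 196608·x^5 + 1048576·x^7)·Dx^2 + (360 + 15872·x^2 + 36864·x^4 + 131072·x^6 + 524288·x^8)·Dx^3 + (576·x + 11264·x^3 + 49152·x^5 + 262144·x^7)·Dx^4 + (5 + 192·x^2 + 2560·x^4 + 16384·x^6 + 65536·x^8)·Dx^5  (order 5).
h: a_k = 0, 0, 0, -8, 0, 144/5, 0, -3952/21, 0, 4960/3, …
ICs: h(0) = 0, h′(0) = 0, h′′(0) = 0, h′′′(0) = -48, h′′′′(0) = 0.

f: a_k = 0, -12, 0, 64, 0, -3072/5, 0, 49152/7, 0, -262144/3, …
g: a_k = 0, 2, 0, -4/3, 0, 4/15, 0, -8/315, 0, 4/2835, …
f·g: L₀ = L_f ⊗_s L_g, ord ≤ 2·2.
Integrate: L := L₀·Dx.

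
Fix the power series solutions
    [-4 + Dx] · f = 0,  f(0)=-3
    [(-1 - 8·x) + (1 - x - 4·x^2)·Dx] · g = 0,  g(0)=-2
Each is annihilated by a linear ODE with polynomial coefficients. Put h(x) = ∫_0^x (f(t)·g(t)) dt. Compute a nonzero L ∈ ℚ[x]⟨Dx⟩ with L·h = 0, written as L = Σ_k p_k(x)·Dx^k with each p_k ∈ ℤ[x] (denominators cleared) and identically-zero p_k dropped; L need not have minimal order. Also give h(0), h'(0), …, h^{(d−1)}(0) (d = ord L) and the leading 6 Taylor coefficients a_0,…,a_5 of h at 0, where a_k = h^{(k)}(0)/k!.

L = (5 + 4·x - 16·x^2)·Dx + (-1 + x + 4·x^2)·Dx^2  (order 2).
h: a_k = 0, 6, 15, 34, 143/2, 758/5, …
ICs: h(0) = 0, h′(0) = 6.

f: a_k = -3, -12, -24, -32, -32, -128/5, …
g: a_k = -2, -2, -10, -18, -58, -130, …
Product ⇒ symmetric product L₀, ord ≤ 1.
Integrate: L := L₀·Dx.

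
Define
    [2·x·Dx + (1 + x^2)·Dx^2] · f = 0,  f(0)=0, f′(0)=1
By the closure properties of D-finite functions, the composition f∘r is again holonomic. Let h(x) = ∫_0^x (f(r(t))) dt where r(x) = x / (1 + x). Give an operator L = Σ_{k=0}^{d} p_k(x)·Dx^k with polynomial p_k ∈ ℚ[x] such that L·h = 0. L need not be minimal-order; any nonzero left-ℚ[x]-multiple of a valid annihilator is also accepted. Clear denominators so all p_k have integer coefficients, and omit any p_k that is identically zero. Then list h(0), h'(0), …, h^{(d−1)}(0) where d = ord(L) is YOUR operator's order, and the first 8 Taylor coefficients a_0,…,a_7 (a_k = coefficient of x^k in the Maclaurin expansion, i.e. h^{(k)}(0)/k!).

f: a_k = 0, 1, 0, -1/3, 0, 1/5, 0, -1/7, …
h₀=f(r): pull back L_f along r ⇒ L₀.
∫: right-multiply L₀ by Dx.
L = (2 + 4·x)·Dx^2 + (1 + 2·x + 2·x^2)·Dx^3  (order 3).
h: a_k = 0, 0, 1/2, -1/3, 1/6, 0, -2/15, 4/21, …
ICs: h(0) = 0, h′(0) = 0, h′′(0) = 1.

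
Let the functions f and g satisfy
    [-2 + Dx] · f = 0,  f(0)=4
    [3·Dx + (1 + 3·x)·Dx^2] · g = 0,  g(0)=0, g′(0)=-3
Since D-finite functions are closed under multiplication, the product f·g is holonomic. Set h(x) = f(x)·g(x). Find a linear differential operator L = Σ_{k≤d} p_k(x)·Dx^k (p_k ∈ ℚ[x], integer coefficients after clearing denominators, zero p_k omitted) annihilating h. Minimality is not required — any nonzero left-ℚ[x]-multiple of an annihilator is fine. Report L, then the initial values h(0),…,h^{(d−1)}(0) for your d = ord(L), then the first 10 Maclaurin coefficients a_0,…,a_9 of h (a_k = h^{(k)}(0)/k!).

L = (-2 + 12·x) + (-1 - 12·x)·Dx + (1 + 3·x)·Dx^2  (order 2).
h: a_k = 0, -12, -6, -24, 29, -442/5, 220, -60772/105, 46187/30, -435671/105, …
ICs: h(0) = 0, h′(0) = -12.

f: a_k = 4, 8, 8, 16/3, 8/3, 16/15, 16/45, 32/315, 8/315, 16/2835, …
g: a_k = 0, -3, 9/2, -9, 81/4, -243/5, 243/2, -2187/7, 6561/8, -2187, …
h₀=f·g: eliminate ⇒ L₀, order ≤ 1·2.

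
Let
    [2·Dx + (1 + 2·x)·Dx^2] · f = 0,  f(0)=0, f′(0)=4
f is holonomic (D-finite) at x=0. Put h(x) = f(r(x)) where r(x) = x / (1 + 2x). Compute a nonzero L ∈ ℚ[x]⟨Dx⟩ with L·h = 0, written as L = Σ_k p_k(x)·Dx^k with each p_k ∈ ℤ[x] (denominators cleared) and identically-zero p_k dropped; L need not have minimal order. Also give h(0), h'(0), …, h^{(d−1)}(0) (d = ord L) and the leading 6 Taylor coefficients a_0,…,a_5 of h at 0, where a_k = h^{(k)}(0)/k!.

L = (6 + 16·x)·Dx + (1 + 6·x + 8·x^2)·Dx^2  (order 2).
h: a_k = 0, 4, -12, 112/3, -120, 1984/5, …
ICs: h(0) = 0, h′(0) = 4.

f: a_k = 0, 4, -4, 16/3, -8, 64/5, …
f∘r: x↦r, Dx↦Dx/r' in L_f ⇒ L₀.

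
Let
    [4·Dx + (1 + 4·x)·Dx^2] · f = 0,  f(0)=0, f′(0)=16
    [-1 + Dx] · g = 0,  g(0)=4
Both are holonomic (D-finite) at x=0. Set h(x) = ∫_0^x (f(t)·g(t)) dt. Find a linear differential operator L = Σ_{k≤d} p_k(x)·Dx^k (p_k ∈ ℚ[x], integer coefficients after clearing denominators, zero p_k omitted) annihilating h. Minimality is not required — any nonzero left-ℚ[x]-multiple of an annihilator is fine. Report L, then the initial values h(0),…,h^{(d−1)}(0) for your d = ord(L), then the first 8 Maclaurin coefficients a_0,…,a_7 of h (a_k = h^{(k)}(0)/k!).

L = (-3 + 4·x)·Dx + (2 - 8·x)·Dx^2 + (1 + 4·x)·Dx^3  (order 3).
h: a_k = 0, 0, 32, -64/3, 184/3, -736/5, 2004/5, -72952/63, …
ICs: h(0) = 0, h′(0) = 0, h′′(0) = 64.

f: a_k = 0, 16, -32, 256/3, -256, 4096/5, -8192/3, 65536/7, …
g: a_k = 4, 4, 2, 2/3, 1/6, 1/30, 1/180, 1/1260, …
h₀=f·g: eliminate ⇒ L₀, order ≤ 2·1.
h=∫₀ˣh₀: take L = L₀·Dx.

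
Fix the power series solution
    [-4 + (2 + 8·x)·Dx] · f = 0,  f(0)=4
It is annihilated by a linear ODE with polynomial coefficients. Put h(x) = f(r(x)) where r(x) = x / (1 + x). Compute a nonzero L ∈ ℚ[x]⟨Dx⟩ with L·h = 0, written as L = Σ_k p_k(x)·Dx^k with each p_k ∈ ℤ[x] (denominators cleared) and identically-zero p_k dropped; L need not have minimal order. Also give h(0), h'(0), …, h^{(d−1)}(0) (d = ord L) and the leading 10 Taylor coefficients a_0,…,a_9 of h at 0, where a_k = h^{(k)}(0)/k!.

L = -2 + (1 + 6·x + 5·x^2)·Dx  (order 1).
h: a_k = 4, 8, -16, 40, -120, 408, -1504, 5848, -23600, 97880, …
ICs: h(0) = 4.

f: a_k = 4, 8, -8, 16, -40, 112, -336, 1056, -3432, 11440, …
h₀=f(r): pull back L_f along r ⇒ L₀.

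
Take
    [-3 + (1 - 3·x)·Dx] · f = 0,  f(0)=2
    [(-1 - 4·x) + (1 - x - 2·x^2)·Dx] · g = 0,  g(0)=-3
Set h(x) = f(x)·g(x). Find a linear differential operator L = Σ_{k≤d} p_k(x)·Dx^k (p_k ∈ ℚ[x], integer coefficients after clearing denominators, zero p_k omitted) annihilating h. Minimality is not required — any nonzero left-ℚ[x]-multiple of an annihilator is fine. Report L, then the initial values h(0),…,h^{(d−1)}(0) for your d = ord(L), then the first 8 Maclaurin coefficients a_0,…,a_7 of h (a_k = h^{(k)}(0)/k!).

L = (-4 + 2·x + 18·x^2) + (1 - 4·x + x^2 + 6·x^3)·Dx  (order 1).
h: a_k = -6, -24, -90, -300, -966, -3024, -9330, -28500, …
ICs: h(0) = -6.

f: a_k = 2, 6, 18, 54, 162, 486, 1458, 4374, …
g: a_k = -3, -3, -9, -15, -33, -63, -129, -255, …
h₀=f·g: eliminate ⇒ L₀, order ≤ 1·1.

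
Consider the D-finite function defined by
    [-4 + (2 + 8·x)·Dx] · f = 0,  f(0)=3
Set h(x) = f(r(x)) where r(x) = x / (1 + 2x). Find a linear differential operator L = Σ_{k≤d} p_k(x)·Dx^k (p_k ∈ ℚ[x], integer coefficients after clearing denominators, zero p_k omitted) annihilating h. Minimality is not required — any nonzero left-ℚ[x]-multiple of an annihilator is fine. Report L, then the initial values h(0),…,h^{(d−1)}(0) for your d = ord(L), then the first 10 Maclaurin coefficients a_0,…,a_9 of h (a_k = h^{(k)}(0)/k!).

L = -2 + (1 + 8·x + 12·x^2)·Dx  (order 1).
h: a_k = 3, 6, -18, 60, -222, 900, -3924, 18072, -86670, 428388, …
ICs: h(0) = 3.

f: a_k = 3, 6, -6, 12, -30, 84, -252, 792, -2574, 8580, …
Change of var in L_f (x↦r) gives L₀.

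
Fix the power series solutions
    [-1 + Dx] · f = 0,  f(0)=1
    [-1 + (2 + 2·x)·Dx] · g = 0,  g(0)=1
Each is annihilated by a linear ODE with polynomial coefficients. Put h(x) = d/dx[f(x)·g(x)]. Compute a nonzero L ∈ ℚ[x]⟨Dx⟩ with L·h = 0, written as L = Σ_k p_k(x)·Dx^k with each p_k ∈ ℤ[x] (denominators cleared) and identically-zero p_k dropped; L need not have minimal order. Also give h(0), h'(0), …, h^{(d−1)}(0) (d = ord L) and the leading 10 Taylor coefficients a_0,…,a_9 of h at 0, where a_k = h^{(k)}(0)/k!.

f: a_k = 1, 1, 1/2, 1/6, 1/24, 1/120, 1/720, 1/5040, 1/40320, 1/362880, …
g: a_k = 1, 1/2, -1/8, 1/16, -5/128, 7/256, -21/1024, 33/2048, -429/32768, 715/65536, …
Sym-product of L_f,L_g gives L₀ (≤ ord 1).
h=h₀': d/dx-closure on L₀ ⇒ L.
L = (7 + 12·x + 4·x^2) + (-6 - 10·x - 4·x^2)·Dx  (order 1).
h: a_k = 3/2, 7/4, 17/16, 11/32, 107/768, -89/7680, 1123/30720, -39551/1290240, 88853/2949120, -3584467/123863040, …
ICs: h(0) = 3/2.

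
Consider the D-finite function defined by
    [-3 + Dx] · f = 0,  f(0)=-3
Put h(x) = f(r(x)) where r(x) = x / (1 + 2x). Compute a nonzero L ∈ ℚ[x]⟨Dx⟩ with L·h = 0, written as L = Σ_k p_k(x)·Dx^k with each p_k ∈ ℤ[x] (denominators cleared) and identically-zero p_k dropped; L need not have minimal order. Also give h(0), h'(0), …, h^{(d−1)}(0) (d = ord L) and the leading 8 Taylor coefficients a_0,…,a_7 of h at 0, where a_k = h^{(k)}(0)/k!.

L = -3 + (1 + 4·x + 4·x^2)·Dx  (order 1).
h: a_k = -3, -9, 9/2, 9/2, -153/8, 1557/40, -4743/80, 37323/560, …
ICs: h(0) = -3.

f: a_k = -3, -9, -27/2, -27/2, -81/8, -243/40, -243/80, -729/560, …
f∘r: x↦r, Dx↦Dx/r' in L_f ⇒ L₀.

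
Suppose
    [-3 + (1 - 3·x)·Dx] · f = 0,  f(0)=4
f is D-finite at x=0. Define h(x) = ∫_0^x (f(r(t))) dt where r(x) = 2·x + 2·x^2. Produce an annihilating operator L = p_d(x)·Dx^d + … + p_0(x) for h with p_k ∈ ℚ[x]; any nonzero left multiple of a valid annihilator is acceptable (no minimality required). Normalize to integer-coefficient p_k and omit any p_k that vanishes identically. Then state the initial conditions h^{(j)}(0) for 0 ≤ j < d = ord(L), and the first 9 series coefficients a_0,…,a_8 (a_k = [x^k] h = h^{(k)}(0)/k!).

f: a_k = 4, 12, 36, 108, 324, 972, 2916, 8748, 26244, …
L₀ from L_f via x↦r, Dx↦r'^{-1}Dx.
Integrate: L := L₀·Dx.
L = (6 + 12·x)·Dx + (-1 + 6·x + 6·x^2)·Dx^2  (order 2).
h: a_k = 0, 4, 12, 56, 288, 1584, 9072, 374112/7, 321408, …
ICs: h(0) = 0, h′(0) = 4.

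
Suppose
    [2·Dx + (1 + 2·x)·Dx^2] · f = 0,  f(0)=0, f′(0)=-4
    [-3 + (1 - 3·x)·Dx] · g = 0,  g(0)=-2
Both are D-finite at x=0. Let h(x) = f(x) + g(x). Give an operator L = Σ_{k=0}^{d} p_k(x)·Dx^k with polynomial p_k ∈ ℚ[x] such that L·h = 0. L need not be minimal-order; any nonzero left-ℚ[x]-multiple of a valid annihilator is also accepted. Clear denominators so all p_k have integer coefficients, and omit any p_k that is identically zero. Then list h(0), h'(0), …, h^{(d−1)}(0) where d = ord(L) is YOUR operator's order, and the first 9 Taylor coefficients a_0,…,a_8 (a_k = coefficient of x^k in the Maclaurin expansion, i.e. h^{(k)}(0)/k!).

L = (-78 - 36·x)·Dx + (-23 - 132·x - 72·x^2)·Dx^2 + (4 - x - 27·x^2 - 18·x^3)·Dx^3  (order 3).
h: a_k = -2, -10, -14, -178/3, -154, -2494/5, -4310/3, -30874/7, -13058, …
ICs: h(0) = -2, h′(0) = -10, h′′(0) = -28.

f: a_k = 0, -4, 4, -16/3, 8, -64/5, 64/3, -256/7, 64, …
g: a_k = -2, -6, -18, -54, -162, -486, -1458, -4374, -13122, …
Weyl lclm of L_f,L_g ⇒ L₀ (ord ≤ 3).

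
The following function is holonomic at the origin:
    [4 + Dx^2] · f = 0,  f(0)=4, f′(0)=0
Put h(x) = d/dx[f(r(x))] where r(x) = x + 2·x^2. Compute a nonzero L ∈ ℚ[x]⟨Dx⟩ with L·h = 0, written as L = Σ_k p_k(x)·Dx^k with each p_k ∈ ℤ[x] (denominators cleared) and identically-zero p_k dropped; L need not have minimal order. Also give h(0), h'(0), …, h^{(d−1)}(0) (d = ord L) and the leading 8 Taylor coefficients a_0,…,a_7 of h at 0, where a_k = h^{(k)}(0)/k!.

L = (52 + 64·x + 384·x^2 + 1024·x^3 + 1024·x^4) + (-12 - 48·x)·Dx + (1 + 8·x + 16·x^2)·Dx^2  (order 2).
h: a_k = 0, -16, -96, -352/3, 320/3, 5728/15, 8512/15, 53824/315, …
ICs: h(0) = 0, h′(0) = -16.

f: a_k = 4, 0, -8, 0, 8/3, 0, -16/45, 0, …
h₀=f(r): pull back L_f along r ⇒ L₀.
h₀' ⇒ L via d/dx closure of L₀.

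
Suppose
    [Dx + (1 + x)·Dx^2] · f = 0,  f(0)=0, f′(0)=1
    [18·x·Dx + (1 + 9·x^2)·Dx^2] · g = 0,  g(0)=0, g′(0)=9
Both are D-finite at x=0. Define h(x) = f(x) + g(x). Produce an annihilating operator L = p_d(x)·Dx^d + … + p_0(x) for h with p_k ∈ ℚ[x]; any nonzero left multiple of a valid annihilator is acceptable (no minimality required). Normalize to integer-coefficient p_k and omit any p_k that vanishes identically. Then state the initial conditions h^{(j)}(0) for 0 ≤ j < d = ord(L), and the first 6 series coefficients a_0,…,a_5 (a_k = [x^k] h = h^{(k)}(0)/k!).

L = (-18 - 54·x + 486·x^2 + 162·x^3)·Dx + (-20 - 36·x + 432·x^2 + 972·x^3 + 324·x^4)·Dx^2 + (-1 + 17·x + 18·x^2 + 162·x^3 + 243·x^4 + 81·x^5)·Dx^3  (order 3).
h: a_k = 0, 10, -1/2, -80/3, -1/4, 146, …
ICs: h(0) = 0, h′(0) = 10, h′′(0) = -1.

f: a_k = 0, 1, -1/2, 1/3, -1/4, 1/5, …
g: a_k = 0, 9, 0, -27, 0, 729/5, …
L₀ := lclm(L_f,L_g); ord L₀ ≤ 2+2.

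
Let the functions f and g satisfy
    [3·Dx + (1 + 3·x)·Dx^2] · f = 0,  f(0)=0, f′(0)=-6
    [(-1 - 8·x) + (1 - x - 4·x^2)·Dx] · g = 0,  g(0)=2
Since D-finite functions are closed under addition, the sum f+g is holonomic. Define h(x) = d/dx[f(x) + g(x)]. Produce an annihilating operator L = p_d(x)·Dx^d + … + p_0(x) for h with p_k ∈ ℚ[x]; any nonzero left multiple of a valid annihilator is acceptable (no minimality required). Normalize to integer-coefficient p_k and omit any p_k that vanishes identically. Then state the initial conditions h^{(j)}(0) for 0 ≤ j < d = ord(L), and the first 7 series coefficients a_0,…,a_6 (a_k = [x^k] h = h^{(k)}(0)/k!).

f: a_k = 0, -6, 9, -18, 81/2, -486/5, 243, …
g: a_k = 2, 2, 10, 18, 58, 130, 362, …
Weyl lclm of L_f,L_g ⇒ L₀ (ord ≤ 3).
h=h₀': d/dx-closure on L₀ ⇒ L.
L = (-342 - 2178·x - 6624·x^2 - 6336·x^3 - 6912·x^4) + (-36 - 696·x - 4356·x^2 - 10176·x^3 - 12960·x^4 - 11520·x^5)·Dx + (13 + 101·x + 191·x^2 - 225·x^3 - 1440·x^4 - 2928·x^5 - 2304·x^6)·Dx^2  (order 2).
h: a_k = -4, 38, 0, 394, 164, 3630, 1800, …
ICs: h(0) = -4, h′(0) = 38.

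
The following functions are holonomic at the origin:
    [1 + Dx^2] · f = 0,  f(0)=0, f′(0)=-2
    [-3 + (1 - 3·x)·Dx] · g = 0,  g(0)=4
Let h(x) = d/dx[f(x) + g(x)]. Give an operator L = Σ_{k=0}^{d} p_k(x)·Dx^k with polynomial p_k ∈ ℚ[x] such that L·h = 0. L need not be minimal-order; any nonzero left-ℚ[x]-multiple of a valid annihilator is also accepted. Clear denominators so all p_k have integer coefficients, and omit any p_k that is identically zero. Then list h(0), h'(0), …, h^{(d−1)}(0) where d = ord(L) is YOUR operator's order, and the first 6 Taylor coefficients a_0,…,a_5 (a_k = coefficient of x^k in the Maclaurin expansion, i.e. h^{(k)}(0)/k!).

L = (654 - 36·x + 54·x^2) + (-55 + 171·x - 27·x^2 + 27·x^3)·Dx + (654 - 36·x + 54·x^2)·Dx^2 + (-55 + 171·x - 27·x^2 + 27·x^3)·Dx^3  (order 3).
h: a_k = 10, 72, 325, 1296, 58319/12, 17496, …
ICs: h(0) = 10, h′(0) = 72, h′′(0) = 650.

f: a_k = 0, -2, 0, 1/3, 0, -1/60, …
g: a_k = 4, 12, 36, 108, 324, 972, …
Sum ⇒ L₀ = lclm(L_f,L_g) in ℚ(x)⟨Dx⟩.
h=h₀': d/dx-closure on L₀ ⇒ L.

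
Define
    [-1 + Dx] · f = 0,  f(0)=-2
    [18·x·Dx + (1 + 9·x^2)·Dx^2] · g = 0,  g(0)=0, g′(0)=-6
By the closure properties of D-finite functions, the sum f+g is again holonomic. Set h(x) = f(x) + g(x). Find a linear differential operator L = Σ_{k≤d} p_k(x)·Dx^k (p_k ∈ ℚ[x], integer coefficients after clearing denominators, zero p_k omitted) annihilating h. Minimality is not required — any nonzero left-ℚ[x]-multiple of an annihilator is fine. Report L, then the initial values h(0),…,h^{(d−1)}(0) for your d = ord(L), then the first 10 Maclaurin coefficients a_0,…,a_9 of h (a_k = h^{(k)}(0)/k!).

L = (18 - 18·x - 486·x^2 - 162·x^3)·Dx + (-19 + 468·x^2 - 81·x^4)·Dx^2 + (1 + 18·x + 18·x^2 + 162·x^3 + 81·x^4)·Dx^3  (order 3).
h: a_k = -2, -8, -1, 53/3, -1/12, -5833/60, -1/360, 1574639/2520, -1/20160, -793618561/181440, …
ICs: h(0) = -2, h′(0) = -8, h′′(0) = -2.

f: a_k = -2, -2, -1, -1/3, -1/12, -1/60, -1/360, -1/2520, -1/20160, -1/181440, …
g: a_k = 0, -6, 0, 18, 0, -486/5, 0, 4374/7, 0, -4374, …
Sum ⇒ L₀ = lclm(L_f,L_g) in ℚ(x)⟨Dx⟩.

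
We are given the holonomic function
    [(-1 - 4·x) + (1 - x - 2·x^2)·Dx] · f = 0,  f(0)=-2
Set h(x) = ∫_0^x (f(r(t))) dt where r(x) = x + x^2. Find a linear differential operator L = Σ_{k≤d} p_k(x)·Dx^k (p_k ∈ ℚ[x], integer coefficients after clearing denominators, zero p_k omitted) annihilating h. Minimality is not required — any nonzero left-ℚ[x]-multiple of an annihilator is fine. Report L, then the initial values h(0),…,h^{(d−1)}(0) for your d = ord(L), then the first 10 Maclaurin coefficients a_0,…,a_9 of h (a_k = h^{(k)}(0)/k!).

L = (1 + 6·x + 12·x^2 + 8·x^3)·Dx + (-1 + x + 3·x^2 + 4·x^3 + 2·x^4)·Dx^2  (order 2).
h: a_k = 0, -2, -1, -8/3, -11/2, -58/5, -80/3, -438/7, -597/4, -1088/3, …
ICs: h(0) = 0, h′(0) = -2.

f: a_k = -2, -2, -6, -10, -22, -42, -86, -170, -342, -682, …
f∘r: x↦r, Dx↦Dx/r' in L_f ⇒ L₀.
∫: right-multiply L₀ by Dx.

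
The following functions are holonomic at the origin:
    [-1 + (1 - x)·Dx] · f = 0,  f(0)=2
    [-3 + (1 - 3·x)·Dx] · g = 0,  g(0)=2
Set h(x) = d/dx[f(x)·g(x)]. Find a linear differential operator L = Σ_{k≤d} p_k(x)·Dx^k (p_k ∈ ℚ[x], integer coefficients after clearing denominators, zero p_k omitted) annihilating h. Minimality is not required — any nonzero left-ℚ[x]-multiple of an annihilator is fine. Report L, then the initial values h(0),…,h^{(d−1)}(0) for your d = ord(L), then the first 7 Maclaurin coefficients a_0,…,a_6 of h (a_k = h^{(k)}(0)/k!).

f: a_k = 2, 2, 2, 2, 2, 2, 2, …
g: a_k = 2, 6, 18, 54, 162, 486, 1458, …
Product ⇒ symmetric product L₀, ord ≤ 1.
Derive L from L₀ (diff closure).
L = (13 - 36·x + 27·x^2) + (-2 + 11·x - 18·x^2 + 9·x^3)·Dx  (order 1).
h: a_k = 16, 104, 480, 1936, 7280, 26232, 91840, …
ICs: h(0) = 16.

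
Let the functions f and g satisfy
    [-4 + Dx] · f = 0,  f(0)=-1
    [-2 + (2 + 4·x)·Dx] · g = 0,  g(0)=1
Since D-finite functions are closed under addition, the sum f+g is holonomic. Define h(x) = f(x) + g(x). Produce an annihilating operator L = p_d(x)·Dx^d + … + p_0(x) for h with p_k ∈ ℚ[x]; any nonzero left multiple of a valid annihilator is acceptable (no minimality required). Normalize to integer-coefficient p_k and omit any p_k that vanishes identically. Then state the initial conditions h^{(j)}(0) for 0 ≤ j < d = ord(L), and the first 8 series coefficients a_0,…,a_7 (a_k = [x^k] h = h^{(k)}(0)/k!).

f: a_k = -1, -4, -8, -32/3, -32/3, -128/15, -256/45, -1024/315, …
g: a_k = 1, 1, -1/2, 1/2, -5/8, 7/8, -21/16, 33/16, …
L₀ := lclm(L_f,L_g); ord L₀ ≤ 1+1.
L = (20 + 32·x) + (-17 - 64·x - 64·x^2)·Dx + (3 + 14·x + 16·x^2)·Dx^2  (order 2).
h: a_k = 0, -3, -17/2, -61/6, -271/24, -919/120, -5041/720, -5989/5040, …
ICs: h(0) = 0, h′(0) = -3.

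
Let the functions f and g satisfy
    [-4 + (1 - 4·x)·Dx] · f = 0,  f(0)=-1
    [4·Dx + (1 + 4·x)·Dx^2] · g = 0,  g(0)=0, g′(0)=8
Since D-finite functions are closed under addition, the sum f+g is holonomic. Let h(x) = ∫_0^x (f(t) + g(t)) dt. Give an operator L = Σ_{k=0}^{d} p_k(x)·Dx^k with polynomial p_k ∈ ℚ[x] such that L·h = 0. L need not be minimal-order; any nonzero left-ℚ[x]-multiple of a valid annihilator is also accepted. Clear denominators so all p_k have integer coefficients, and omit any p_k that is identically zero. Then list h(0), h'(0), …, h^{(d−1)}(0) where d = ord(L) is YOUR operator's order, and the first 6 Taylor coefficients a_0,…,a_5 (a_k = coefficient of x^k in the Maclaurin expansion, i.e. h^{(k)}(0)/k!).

f: a_k = -1, -4, -16, -64, -256, -1024, …
g: a_k = 0, 8, -16, 128/3, -128, 2048/5, …
L₀ := lclm(L_f,L_g); ord L₀ ≤ 1+2.
Integrate: L := L₀·Dx.
L = (160 + 128·x)·Dx^2 + (16 + 256·x + 256·x^2)·Dx^3 + (-3 - 4·x + 48·x^2 + 64·x^3)·Dx^4  (order 4).
h: a_k = 0, -1, 2, -32/3, -16/3, -384/5, …
ICs: h(0) = 0, h′(0) = -1, h′′(0) = 4, h′′′(0) = -64.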